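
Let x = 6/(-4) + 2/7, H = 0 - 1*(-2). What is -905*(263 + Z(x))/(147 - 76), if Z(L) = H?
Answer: -239825/71 ≈ -3377.8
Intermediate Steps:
H = 2 (H = 0 + 2 = 2)
x = -17/14 (x = 6*(-¼) + 2*(⅐) = -3/2 + 2/7 = -17/14 ≈ -1.2143)
Z(L) = 2
-905*(263 + Z(x))/(147 - 76) = -905*(263 + 2)/(147 - 76) = -239825/71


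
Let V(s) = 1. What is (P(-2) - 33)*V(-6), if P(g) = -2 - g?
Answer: -33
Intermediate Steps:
(P(-2) - 33)*V(-6) = ((-2 - 1*(-2)) - 33)*1 = ((-2 + 2) - 33)*1 = (0 - 33)*1 = -33*1 = -33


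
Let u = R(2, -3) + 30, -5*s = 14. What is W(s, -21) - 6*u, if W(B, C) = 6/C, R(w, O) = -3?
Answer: -1136/7 ≈ -162.29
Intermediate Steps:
s = -14/5 (s = -⅕*14 = -14/5 ≈ -2.8000)
u = 27 (u = -3 + 30 = 27)
W(B, C) = 6/C
W(s, -21) - 6*u = 6/(-21) - 6*27 = 6*(-1/21) - 1*162 = -2/7 - 162 = -1136/7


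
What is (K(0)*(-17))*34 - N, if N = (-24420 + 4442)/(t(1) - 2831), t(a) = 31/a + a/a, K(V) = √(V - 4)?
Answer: -19978/2799 - 1156*I ≈ -7.1376 - 1156.0*I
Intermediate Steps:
K(V) = √(-4 + V)
t(a) = 1 + 31/a (t(a) = 31/a + 1 = 1 + 31/a)
N = 19978/2799 (N = (-24420 + 4442)/((31 + 1)/1 - 2831) = -19978/(1*32 - 2831) = -19978/(32 - 2831) = -19978/(-2799) = -19978*(-1/2799) = 19978/2799 ≈ 7.1376)
(K(0)*(-17))*34 - N = (√(-4 + 0)*(-17))*34 - 1*19978/2799 = (√(-4)*(-17))*34 - 19978/2799 = ((2*I)*(-17))*34 - 19978/2799 = -34*I*34 - 19978/2799 = -1156*I - 19978/2799 = -19978/2799 - 1156*I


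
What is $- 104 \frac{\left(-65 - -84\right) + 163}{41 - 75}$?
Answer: $\frac{9464}{17} \approx 556.71$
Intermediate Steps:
$- 104 \frac{\left(-65 - -84\right) + 163}{41 - 75} = - 104 \frac{\left(-65 + 84\right) + 163}{-34} = - 104 \left(19 + 163\right) \left(- \frac{1}{34}\right) = - 104 \cdot 182 \left(- \frac{1}{34}\right) = \left(-104\right) \left(- \frac{91}{17}\right) = \frac{9464}{17}$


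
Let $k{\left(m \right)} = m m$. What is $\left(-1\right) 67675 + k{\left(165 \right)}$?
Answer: $-40450$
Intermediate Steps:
$k{\left(m \right)} = m^{2}$
$\left(-1\right) 67675 + k{\left(165 \right)} = \left(-1\right) 67675 + 165^{2} = -67675 + 27225 = -40450$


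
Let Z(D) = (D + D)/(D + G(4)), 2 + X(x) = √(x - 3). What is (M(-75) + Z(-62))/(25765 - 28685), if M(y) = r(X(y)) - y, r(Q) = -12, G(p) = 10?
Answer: -85/3796 ≈ -0.022392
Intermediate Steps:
X(x) = -2 + √(-3 + x) (X(x) = -2 + √(x - 3) = -2 + √(-3 + x))
Z(D) = 2*D/(10 + D) (Z(D) = (D + D)/(D + 10) = (2*D)/(10 + D) = 2*D/(10 + D))
M(y) = -12 - y
(M(-75) + Z(-62))/(25765 - 28685) = ((-12 - 1*(-75)) + 2*(-62)/(10 - 62))/(25765 - 28685) = ((-12 + 75) + 2*(-62)/(-52))/(-2920) = (63 + 2*(-62)*(-1/52))*(-1/2920) = (63 + 31/13)*(-1/2920) = (850/13)*(-1/2920) = -85/3796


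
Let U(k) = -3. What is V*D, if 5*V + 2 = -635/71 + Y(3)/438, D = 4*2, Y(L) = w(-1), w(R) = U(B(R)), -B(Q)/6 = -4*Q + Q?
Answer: -454052/25915 ≈ -17.521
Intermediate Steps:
B(Q) = 18*Q (B(Q) = -6*(-4*Q + Q) = -(-18)*Q = 18*Q)
w(R) = -3
Y(L) = -3
D = 8
V = -113513/51830 (V = -⅖ + (-635/71 - 3/438)/5 = -⅖ + (-635*1/71 - 3*1/438)/5 = -⅖ + (-635/71 - 1/146)/5 = -⅖ + (⅕)*(-92781/10366) = -⅖ - 92781/51830 = -113513/51830 ≈ -2.1901)
V*D = -113513/51830*8 = -454052/25915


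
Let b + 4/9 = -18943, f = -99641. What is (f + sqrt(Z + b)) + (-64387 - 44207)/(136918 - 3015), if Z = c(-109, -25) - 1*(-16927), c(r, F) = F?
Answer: -13342337417/133903 + I*sqrt(18373)/3 ≈ -99642.0 + 45.182*I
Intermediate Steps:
b = -170491/9 (b = -4/9 - 18943 = -170491/9 ≈ -18943.)
Z = 16902 (Z = -25 - 1*(-16927) = -25 + 16927 = 16902)
(f + sqrt(Z + b)) + (-64387 - 44207)/(136918 - 3015) = (-99641 + sqrt(16902 - 170491/9)) + (-64387 - 44207)/(136918 - 3015) = (-99641 + sqrt(-18373/9)) - 108594/133903 = (-99641 + I*sqrt(18373)/3) - 108594*1/133903 = (-99641 + I*sqrt(18373)/3) - 108594/133903 = -13342337417/133903 + I*sqrt(18373)/3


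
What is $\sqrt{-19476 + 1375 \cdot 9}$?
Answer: $3 i \sqrt{789} \approx 84.267 i$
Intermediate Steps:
$\sqrt{-19476 + 1375 \cdot 9} = \sqrt{-19476 + 12375} = \sqrt{-7101} = 3 i \sqrt{789}$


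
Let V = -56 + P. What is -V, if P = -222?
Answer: 278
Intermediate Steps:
V = -278 (V = -56 - 222 = -278)
-V = -1*(-278) = 278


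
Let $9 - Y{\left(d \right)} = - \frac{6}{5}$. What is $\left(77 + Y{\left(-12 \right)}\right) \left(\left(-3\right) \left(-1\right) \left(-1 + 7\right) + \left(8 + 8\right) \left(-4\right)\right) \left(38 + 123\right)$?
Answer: $- \frac{3229016}{5} \approx -6.458 \cdot 10^{5}$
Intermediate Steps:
$Y{\left(d \right)} = \frac{51}{5}$ ($Y{\left(d \right)} = 9 - - \frac{6}{5} = 9 + \frac{6}{5} = \frac{51}{5}$)
$\left(77 + Y{\left(-12 \right)}\right) \left(\left(-3\right) \left(-1\right) \left(-1 + 7\right) + \left(8 + 8\right) \left(-4\right)\right) \left(38 + 123\right) = \left(77 + \frac{51}{5}\right) \left(\left(-3\right) \left(-1\right) \left(-1 + 7\right) + \left(8 + 8\right) \left(-4\right)\right) \left(38 + 123\right) = \frac{436 \left(3 \cdot 6 + 16 \left(-4\right)\right) 161}{5} = \frac{436 \left(18 - 64\right) 161}{5} = \frac{436 \left(\left(-46\right) 161\right)}{5} = \frac{436}{5} \left(-7406\right) = - \frac{3229016}{5}$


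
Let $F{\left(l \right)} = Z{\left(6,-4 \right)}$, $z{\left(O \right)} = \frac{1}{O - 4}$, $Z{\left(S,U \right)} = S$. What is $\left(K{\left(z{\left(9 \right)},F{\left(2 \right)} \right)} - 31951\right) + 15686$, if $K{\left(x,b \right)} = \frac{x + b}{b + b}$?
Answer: $- \frac{975869}{60} \approx -16264.0$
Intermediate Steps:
$z{\left(O \right)} = \frac{1}{-4 + O}$
$F{\left(l \right)} = 6$
$K{\left(x,b \right)} = \frac{b + x}{2 b}$
$\left(K{\left(z{\left(9 \right)},F{\left(2 \right)} \right)} - 31951\right) + 15686 = \left(\frac{6 + \frac{1}{-4 + 9}}{2 \cdot 6} - 31951\right) + 15686 = \left(\frac{1}{2} \cdot \frac{1}{6} \left(6 + \frac{1}{5}\right) - 31951\right) + 15686 = \left(\frac{1}{2} \cdot \frac{1}{6} \cdot \frac{31}{5} - 31951\right) + 15686 = \left(\frac{31}{60} - 31951\right) + 15686 = - \frac{1917029}{60} + 15686 = - \frac{975869}{60}$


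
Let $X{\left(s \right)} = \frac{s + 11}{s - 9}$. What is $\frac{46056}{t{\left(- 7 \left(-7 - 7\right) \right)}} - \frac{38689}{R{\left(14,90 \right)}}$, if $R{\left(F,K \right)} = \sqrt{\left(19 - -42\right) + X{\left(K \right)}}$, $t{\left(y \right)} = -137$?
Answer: $- \frac{46056}{137} - \frac{348201 \sqrt{5042}}{5042} \approx -5239.9$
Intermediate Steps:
$X{\left(s \right)} = \frac{11 + s}{-9 + s}$
$R{\left(F,K \right)} = \sqrt{61 + \frac{11 + K}{-9 + K}}$ ($R{\left(F,K \right)} = \sqrt{\left(19 - -42\right) + \frac{11 + K}{-9 + K}} = \sqrt{\left(19 + 42\right) + \frac{11 + K}{-9 + K}} = \sqrt{61 + \frac{11 + K}{-9 + K}}$)
$\frac{46056}{t{\left(- 7 \left(-7 - 7\right) \right)}} - \frac{38689}{R{\left(14,90 \right)}} = \frac{46056}{-137} - \frac{38689}{\sqrt{2} \sqrt{\frac{-269 + 31 \cdot 90}{-9 + 90}}} = 46056 \left(- \frac{1}{137}\right) - \frac{38689}{\sqrt{2} \sqrt{\frac{-269 + 2790}{81}}} = - \frac{46056}{137} - \frac{38689}{\sqrt{2} \sqrt{\frac{1}{81} \cdot 2521}} = - \frac{46056}{137} - \frac{38689}{\sqrt{2} \sqrt{\frac{2521}{81}}} = - \frac{46056}{137} - \frac{38689}{\sqrt{2} \frac{\sqrt{2521}}{9}} = - \frac{46056}{137} - \frac{38689}{\frac{1}{9} \sqrt{5042}} = - \frac{46056}{137} - 38689 \frac{9 \sqrt{5042}}{5042} = - \frac{46056}{137} - \frac{348201 \sqrt{5042}}{5042}$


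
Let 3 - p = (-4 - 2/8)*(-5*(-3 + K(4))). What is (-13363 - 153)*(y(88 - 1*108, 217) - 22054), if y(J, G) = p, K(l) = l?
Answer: 298328531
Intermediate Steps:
p = -73/4 (p = 3 - (-4 - 2/8)*(-5*(-3 + 4)) = 3 - (-4 - 2*⅛)*(-5*1) = 3 - (-4 - ¼)*(-5) = 3 - (-17)*(-5)/4 = 3 - 1*85/4 = 3 - 85/4 = -73/4 ≈ -18.250)
y(J, G) = -73/4
(-13363 - 153)*(y(88 - 1*108, 217) - 22054) = (-13363 - 153)*(-73/4 - 22054) = -13516*(-88289/4) = 298328531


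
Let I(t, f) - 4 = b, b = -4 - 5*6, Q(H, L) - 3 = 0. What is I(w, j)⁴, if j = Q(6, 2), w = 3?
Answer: 810000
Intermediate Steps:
Q(H, L) = 3 (Q(H, L) = 3 + 0 = 3)
j = 3
b = -34 (b = -4 - 30 = -34)
I(t, f) = -30 (I(t, f) = 4 - 34 = -30)
I(w, j)⁴ = (-30)⁴ = 810000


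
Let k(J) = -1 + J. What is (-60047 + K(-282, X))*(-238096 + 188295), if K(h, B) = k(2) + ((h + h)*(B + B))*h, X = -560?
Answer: 8874229732606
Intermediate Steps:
K(h, B) = 1 + 4*B*h² (K(h, B) = (-1 + 2) + ((h + h)*(B + B))*h = 1 + ((2*h)*(2*B))*h = 1 + (4*B*h)*h = 1 + 4*B*h²)
(-60047 + K(-282, X))*(-238096 + 188295) = (-60047 + (1 + 4*(-560)*(-282)²))*(-238096 + 188295) = (-60047 + (1 + 4*(-560)*79524))*(-49801) = (-60047 + (1 - 178133760))*(-49801) = (-60047 - 178133759)*(-49801) = -178193806*(-49801) = 8874229732606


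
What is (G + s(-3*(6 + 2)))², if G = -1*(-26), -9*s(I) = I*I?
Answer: 1444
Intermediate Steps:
s(I) = -I²/9 (s(I) = -I*I/9 = -I²/9)
G = 26
(G + s(-3*(6 + 2)))² = (26 - 9*(6 + 2)²/9)² = (26 - (-3*8)²/9)² = (26 - ⅑*(-24)²)² = (26 - ⅑*576)² = (26 - 64)² = (-38)² = 1444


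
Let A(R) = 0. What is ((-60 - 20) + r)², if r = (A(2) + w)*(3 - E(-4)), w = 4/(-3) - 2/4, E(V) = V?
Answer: 310249/36 ≈ 8618.0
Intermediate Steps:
w = -11/6 (w = 4*(-⅓) - 2*¼ = -4/3 - ½ = -11/6 ≈ -1.8333)
r = -77/6 (r = (0 - 11/6)*(3 - 1*(-4)) = -11*(3 + 4)/6 = -11/6*7 = -77/6 ≈ -12.833)
((-60 - 20) + r)² = ((-60 - 20) - 77/6)² = (-80 - 77/6)² = (-557/6)² = 310249/36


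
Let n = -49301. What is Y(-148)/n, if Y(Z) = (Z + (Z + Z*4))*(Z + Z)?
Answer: -262848/49301 ≈ -5.3315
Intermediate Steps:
Y(Z) = 12*Z² (Y(Z) = (Z + (Z + 4*Z))*(2*Z) = (Z + 5*Z)*(2*Z) = (6*Z)*(2*Z) = 12*Z²)
Y(-148)/n = (12*(-148)²)/(-49301) = (12*21904)*(-1/49301) = 262848*(-1/49301) = -262848/49301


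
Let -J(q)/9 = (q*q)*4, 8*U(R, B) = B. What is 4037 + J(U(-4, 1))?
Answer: 64583/16 ≈ 4036.4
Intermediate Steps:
U(R, B) = B/8
J(q) = -36*q² (J(q) = -9*q*q*4 = -9*q²*4 = -36*q²)
4037 + J(U(-4, 1)) = 4037 - 36*((⅛)*1)² = 4037 - 36*(⅛)² = 4037 - 36*1/64 = 4037 - 9/16 = 64583/16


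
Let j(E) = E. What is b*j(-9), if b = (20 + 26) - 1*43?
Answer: -27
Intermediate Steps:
b = 3 (b = 46 - 43 = 3)
b*j(-9) = 3*(-9) = -27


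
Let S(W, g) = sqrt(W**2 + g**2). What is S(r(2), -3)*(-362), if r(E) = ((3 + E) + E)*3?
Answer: -5430*sqrt(2) ≈ -7679.2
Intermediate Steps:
r(E) = 9 + 6*E (r(E) = (3 + 2*E)*3 = 9 + 6*E)
S(r(2), -3)*(-362) = sqrt((9 + 6*2)**2 + (-3)**2)*(-362) = sqrt((9 + 12)**2 + 9)*(-362) = sqrt(21**2 + 9)*(-362) = sqrt(441 + 9)*(-362) = sqrt(450)*(-362) = (15*sqrt(2))*(-362) = -5430*sqrt(2)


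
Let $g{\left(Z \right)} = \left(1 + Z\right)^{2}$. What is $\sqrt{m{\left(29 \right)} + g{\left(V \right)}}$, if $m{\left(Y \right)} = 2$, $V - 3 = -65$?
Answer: $\sqrt{3723} \approx 61.016$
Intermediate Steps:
$V = -62$ ($V = 3 - 65 = -62$)
$\sqrt{m{\left(29 \right)} + g{\left(V \right)}} = \sqrt{2 + \left(1 - 62\right)^{2}} = \sqrt{2 + \left(-61\right)^{2}} = \sqrt{2 + 3721} = \sqrt{3723}$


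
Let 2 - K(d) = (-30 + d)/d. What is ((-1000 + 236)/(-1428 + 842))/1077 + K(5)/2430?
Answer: 1045729/255604410 ≈ 0.0040912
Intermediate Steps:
K(d) = 2 - (-30 + d)/d
((-1000 + 236)/(-1428 + 842))/1077 + K(5)/2430 = ((-1000 + 236)/(-1428 + 842))/1077 + ((30 + 5)/5)/2430 = -764/(-586)*(1/1077) + ((⅕)*35)*(1/2430) = -764*(-1/586)*(1/1077) + 7*(1/2430) = (382/293)*(1/1077) + 7/2430 = 382/315561 + 7/2430 = 1045729/255604410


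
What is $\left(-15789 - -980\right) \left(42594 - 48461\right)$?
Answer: $86884403$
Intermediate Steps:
$\left(-15789 - -980\right) \left(42594 - 48461\right) = \left(-15789 + 980\right) \left(-5867\right) = \left(-14809\right) \left(-5867\right) = 86884403$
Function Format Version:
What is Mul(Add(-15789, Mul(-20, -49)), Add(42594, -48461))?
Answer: 86884403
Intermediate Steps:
Mul(Add(-15789, Mul(-20, -49)), Add(42594, -48461)) = Mul(Add(-15789, 980), -5867) = Mul(-14809, -5867) = 86884403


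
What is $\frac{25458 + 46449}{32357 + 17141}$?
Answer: $\frac{71907}{49498} \approx 1.4527$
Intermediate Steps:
$\frac{25458 + 46449}{32357 + 17141} = \frac{71907}{49498}$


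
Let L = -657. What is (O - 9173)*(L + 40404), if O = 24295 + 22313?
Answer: 1487928945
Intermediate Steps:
O = 46608
(O - 9173)*(L + 40404) = (46608 - 9173)*(-657 + 40404) = 37435*39747 = 1487928945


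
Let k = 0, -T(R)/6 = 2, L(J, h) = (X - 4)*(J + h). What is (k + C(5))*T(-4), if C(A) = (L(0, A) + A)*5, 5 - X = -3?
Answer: -1500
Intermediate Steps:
X = 8 (X = 5 - 1*(-3) = 5 + 3 = 8)
L(J, h) = 4*J + 4*h (L(J, h) = (8 - 4)*(J + h) = 4*(J + h) = 4*J + 4*h)
T(R) = -12 (T(R) = -6*2 = -12)
C(A) = 25*A (C(A) = ((4*0 + 4*A) + A)*5 = ((0 + 4*A) + A)*5 = (4*A + A)*5 = (5*A)*5 = 25*A)
(k + C(5))*T(-4) = (0 + 25*5)*(-12) = (0 + 125)*(-12) = 125*(-12) = -1500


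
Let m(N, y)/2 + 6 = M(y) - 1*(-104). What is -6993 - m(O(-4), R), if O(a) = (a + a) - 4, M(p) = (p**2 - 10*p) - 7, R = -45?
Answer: -12125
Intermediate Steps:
M(p) = -7 + p**2 - 10*p
O(a) = -4 + 2*a (O(a) = 2*a - 4 = -4 + 2*a)
m(N, y) = 182 - 20*y + 2*y**2 (m(N, y) = -12 + 2*((-7 + y**2 - 10*y) - 1*(-104)) = -12 + 2*((-7 + y**2 - 10*y) + 104) = -12 + 2*(97 + y**2 - 10*y) = -12 + (194 - 20*y + 2*y**2) = 182 - 20*y + 2*y**2)
-6993 - m(O(-4), R) = -6993 - (182 - 20*(-45) + 2*(-45)**2) = -6993 - (182 + 900 + 2*2025) = -6993 - (182 + 900 + 4050) = -6993 - 1*5132 = -6993 - 5132 = -12125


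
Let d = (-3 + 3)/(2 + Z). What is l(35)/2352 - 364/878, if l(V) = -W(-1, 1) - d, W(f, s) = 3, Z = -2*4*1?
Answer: -143127/344176 ≈ -0.41585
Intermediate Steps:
Z = -8 (Z = -8*1 = -8)
d = 0 (d = (-3 + 3)/(2 - 8) = 0/(-6) = 0*(-⅙) = 0)
l(V) = -3 (l(V) = -1*3 - 1*0 = -3 + 0 = -3)
l(35)/2352 - 364/878 = -3/2352 - 364/878 = -3*1/2352 - 364*1/878 = -1/784 - 182/439 = -143127/344176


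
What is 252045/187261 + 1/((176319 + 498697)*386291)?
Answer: 65721390492753781/48828793687748216 ≈ 1.3460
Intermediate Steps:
252045/187261 + 1/((176319 + 498697)*386291) = 252045*(1/187261) + (1/386291)/675016 = 252045/187261 + (1/675016)*(1/386291) = 252045/187261 + 1/260752605656 = 65721390492753781/48828793687748216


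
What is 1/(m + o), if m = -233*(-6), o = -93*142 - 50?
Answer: -1/11858 ≈ -8.4331e-5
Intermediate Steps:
o = -13256 (o = -13206 - 50 = -13256)
m = 1398
1/(m + o) = 1/(1398 - 13256) = 1/(-11858) = -1/11858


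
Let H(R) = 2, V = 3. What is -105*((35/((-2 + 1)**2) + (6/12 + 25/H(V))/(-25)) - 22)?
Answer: -6552/5 ≈ -1310.4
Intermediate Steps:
-105*((35/((-2 + 1)**2) + (6/12 + 25/H(V))/(-25)) - 22) = -105*((35/((-2 + 1)**2) + (6/12 + 25/2)/(-25)) - 22) = -105*((35/((-1)**2) + (6*(1/12) + 25*(1/2))*(-1/25)) - 22) = -105*((35/1 + (1/2 + 25/2)*(-1/25)) - 22) = -105*((35*1 + 13*(-1/25)) - 22) = -105*((35 - 13/25) - 22) = -105*(862/25 - 22) = -105*312/25 = -6552/5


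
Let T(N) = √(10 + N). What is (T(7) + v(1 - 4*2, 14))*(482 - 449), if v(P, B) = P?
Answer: -231 + 33*√17 ≈ -94.938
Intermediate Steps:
(T(7) + v(1 - 4*2, 14))*(482 - 449) = (√(10 + 7) + (1 - 4*2))*(482 - 449) = (√17 + (1 - 8))*33 = (√17 - 7)*33 = (-7 + √17)*33 = -231 + 33*√17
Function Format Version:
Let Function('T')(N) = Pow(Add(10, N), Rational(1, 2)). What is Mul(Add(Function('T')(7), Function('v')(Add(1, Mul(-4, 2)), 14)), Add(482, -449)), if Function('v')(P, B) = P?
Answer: Add(-231, Mul(33, Pow(17, Rational(1, 2)))) ≈ -94.938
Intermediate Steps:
Mul(Add(Function('T')(7), Function('v')(Add(1, Mul(-4, 2)), 14)), Add(482, -449)) = Mul(Add(Pow(Add(10, 7), Rational(1, 2)), Add(1, Mul(-4, 2))), Add(482, -449)) = Mul(Add(Pow(17, Rational(1, 2)), Add(1, -8)), 33) = Mul(Add(Pow(17, Rational(1, 2)), -7), 33) = Mul(Add(-7, Pow(17, Rational(1, 2))), 33) = Add(-231, Mul(33, Pow(17, Rational(1, 2))))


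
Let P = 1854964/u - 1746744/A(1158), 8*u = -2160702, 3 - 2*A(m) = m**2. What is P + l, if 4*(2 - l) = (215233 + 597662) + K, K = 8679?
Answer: -198372399462139723/965805704874 ≈ -2.0540e+5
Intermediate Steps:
A(m) = 3/2 - m**2/2
u = -1080351/4 (u = (1/8)*(-2160702) = -1080351/4 ≈ -2.7009e+5)
P = -2058514755776/482902852437 (P = 1854964/(-1080351/4) - 1746744/(3/2 - 1/2*1158**2) = 1854964*(-4/1080351) - 1746744/(3/2 - 1/2*1340964) = -7419856/1080351 - 1746744/(3/2 - 670482) = -7419856/1080351 - 1746744/(-1340961/2) = -7419856/1080351 - 1746744*(-2/1340961) = -7419856/1080351 + 1164496/446987 = -2058514755776/482902852437 ≈ -4.2628)
l = -410783/2 (l = 2 - ((215233 + 597662) + 8679)/4 = 2 - (812895 + 8679)/4 = 2 - 1/4*821574 = 2 - 410787/2 = -410783/2 ≈ -2.0539e+5)
P + l = -2058514755776/482902852437 - 410783/2 = -198372399462139723/965805704874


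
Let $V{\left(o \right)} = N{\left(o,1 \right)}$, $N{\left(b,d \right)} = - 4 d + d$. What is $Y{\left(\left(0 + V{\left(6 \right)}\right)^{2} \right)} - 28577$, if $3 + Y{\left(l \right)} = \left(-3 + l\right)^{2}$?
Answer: $-28544$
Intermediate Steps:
$N{\left(b,d \right)} = - 3 d$
$V{\left(o \right)} = -3$ ($V{\left(o \right)} = \left(-3\right) 1 = -3$)
$Y{\left(l \right)} = -3 + \left(-3 + l\right)^{2}$
$Y{\left(\left(0 + V{\left(6 \right)}\right)^{2} \right)} - 28577 = \left(-3 + \left(-3 + \left(0 - 3\right)^{2}\right)^{2}\right) - 28577 = \left(-3 + \left(-3 + \left(-3\right)^{2}\right)^{2}\right) - 28577 = \left(-3 + \left(-3 + 9\right)^{2}\right) - 28577 = \left(-3 + 6^{2}\right) - 28577 = \left(-3 + 36\right) - 28577 = 33 - 28577 = -28544$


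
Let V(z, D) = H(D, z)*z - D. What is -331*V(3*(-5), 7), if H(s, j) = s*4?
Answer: 141337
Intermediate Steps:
H(s, j) = 4*s
V(z, D) = -D + 4*D*z (V(z, D) = (4*D)*z - D = 4*D*z - D = -D + 4*D*z)
-331*V(3*(-5), 7) = -2317*(-1 + 4*(3*(-5))) = -2317*(-1 + 4*(-15)) = -2317*(-1 - 60) = -2317*(-61) = -331*(-427) = 141337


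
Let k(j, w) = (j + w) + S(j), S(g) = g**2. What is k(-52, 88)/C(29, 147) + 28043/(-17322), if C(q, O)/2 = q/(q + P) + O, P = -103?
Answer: 1451865853/187926378 ≈ 7.7257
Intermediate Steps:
k(j, w) = j + w + j**2 (k(j, w) = (j + w) + j**2 = j + w + j**2)
C(q, O) = 2*O + 2*q/(-103 + q) (C(q, O) = 2*(q/(q - 103) + O) = 2*(q/(-103 + q) + O) = 2*(O + q/(-103 + q)) = 2*O + 2*q/(-103 + q))
k(-52, 88)/C(29, 147) + 28043/(-17322) = (-52 + 88 + (-52)**2)/((2*(29 - 103*147 + 147*29)/(-103 + 29))) + 28043/(-17322) = (-52 + 88 + 2704)/((2*(29 - 15141 + 4263)/(-74))) + 28043*(-1/17322) = 2740/((2*(-1/74)*(-10849))) - 28043/17322 = 2740/(10849/37) - 28043/17322 = 2740*(37/10849) - 28043/17322 = 101380/10849 - 28043/17322 = 1451865853/187926378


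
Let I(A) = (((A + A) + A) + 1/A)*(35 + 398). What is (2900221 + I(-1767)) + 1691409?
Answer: 4057556366/1767 ≈ 2.2963e+6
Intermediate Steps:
I(A) = 433/A + 1299*A (I(A) = ((2*A + A) + 1/A)*433 = (3*A + 1/A)*433 = (1/A + 3*A)*433 = 433/A + 1299*A)
(2900221 + I(-1767)) + 1691409 = (2900221 + (433/(-1767) + 1299*(-1767))) + 1691409 = (2900221 + (433*(-1/1767) - 2295333)) + 1691409 = (2900221 + (-433/1767 - 2295333)) + 1691409 = (2900221 - 4055853844/1767) + 1691409 = 1068836663/1767 + 1691409 = 4057556366/1767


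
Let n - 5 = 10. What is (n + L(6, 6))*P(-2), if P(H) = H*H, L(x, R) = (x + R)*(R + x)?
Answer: 636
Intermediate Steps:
n = 15 (n = 5 + 10 = 15)
L(x, R) = (R + x)**2 (L(x, R) = (R + x)*(R + x) = (R + x)**2)
P(H) = H**2
(n + L(6, 6))*P(-2) = (15 + (6 + 6)**2)*(-2)**2 = (15 + 12**2)*4 = (15 + 144)*4 = 159*4 = 636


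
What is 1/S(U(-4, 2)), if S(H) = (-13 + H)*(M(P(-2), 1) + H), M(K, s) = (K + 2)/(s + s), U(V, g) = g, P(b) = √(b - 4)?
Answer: -2/77 + I*√6/231 ≈ -0.025974 + 0.010604*I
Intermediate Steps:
P(b) = √(-4 + b)
M(K, s) = (2 + K)/(2*s) (M(K, s) = (2 + K)/((2*s)) = (2 + K)*(1/(2*s)) = (2 + K)/(2*s))
S(H) = (-13 + H)*(1 + H + I*√6/2) (S(H) = (-13 + H)*((½)*(2 + √(-4 - 2))/1 + H) = (-13 + H)*((½)*1*(2 + √(-6)) + H) = (-13 + H)*((½)*1*(2 + I*√6) + H) = (-13 + H)*((1 + I*√6/2) + H) = (-13 + H)*(1 + H + I*√6/2))
1/S(U(-4, 2)) = 1/(-13 + 2² - 12*2 - 13*I*√6/2 + (½)*I*2*√6) = 1/(-13 + 4 - 24 - 13*I*√6/2 + I*√6) = 1/(-33 - 11*I*√6/2)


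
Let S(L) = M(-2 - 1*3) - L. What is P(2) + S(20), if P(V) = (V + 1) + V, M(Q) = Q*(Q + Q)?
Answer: 35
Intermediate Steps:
M(Q) = 2*Q² (M(Q) = Q*(2*Q) = 2*Q²)
P(V) = 1 + 2*V (P(V) = (1 + V) + V = 1 + 2*V)
S(L) = 50 - L (S(L) = 2*(-2 - 1*3)² - L = 2*(-2 - 3)² - L = 2*(-5)² - L = 2*25 - L = 50 - L)
P(2) + S(20) = (1 + 2*2) + (50 - 1*20) = (1 + 4) + (50 - 20) = 5 + 30 = 35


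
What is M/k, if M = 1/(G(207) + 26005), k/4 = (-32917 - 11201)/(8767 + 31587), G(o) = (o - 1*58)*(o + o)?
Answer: -20177/7737503076 ≈ -2.6077e-6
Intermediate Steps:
G(o) = 2*o*(-58 + o) (G(o) = (o - 58)*(2*o) = (-58 + o)*(2*o) = 2*o*(-58 + o))
k = -88236/20177 (k = 4*((-32917 - 11201)/(8767 + 31587)) = 4*(-44118/40354) = 4*(-44118*1/40354) = 4*(-22059/20177) = -88236/20177 ≈ -4.3731)
M = 1/87691 (M = 1/(2*207*(-58 + 207) + 26005) = 1/(2*207*149 + 26005) = 1/(61686 + 26005) = 1/87691 ≈ 1.1404e-5)
M/k = 1/(87691*(-88236/20177)) = (1/87691)*(-20177/88236) = -20177/7737503076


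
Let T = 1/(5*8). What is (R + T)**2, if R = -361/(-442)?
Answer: 55368481/78145600 ≈ 0.70853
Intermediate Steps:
T = 1/40 ≈ 0.025000
R = 361/442 (R = -361*(-1/442) = 361/442 ≈ 0.81674)
(R + T)**2 = (361/442 + 1/40)**2 = (7441/8840)**2 = 55368481/78145600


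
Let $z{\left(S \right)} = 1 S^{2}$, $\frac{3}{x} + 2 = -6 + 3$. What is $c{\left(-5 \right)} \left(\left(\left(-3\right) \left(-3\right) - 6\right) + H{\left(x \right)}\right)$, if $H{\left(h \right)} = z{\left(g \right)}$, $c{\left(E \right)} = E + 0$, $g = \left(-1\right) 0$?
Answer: $-15$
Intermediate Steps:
$g = 0$
$x = - \frac{3}{5}$ ($x = \frac{3}{-2 + \left(-6 + 3\right)} = \frac{3}{-2 - 3} = \frac{3}{-5} = 3 \left(- \frac{1}{5}\right) = - \frac{3}{5} \approx -0.6$)
$c{\left(E \right)} = E$
$z{\left(S \right)} = S^{2}$
$H{\left(h \right)} = 0$ ($H{\left(h \right)} = 0^{2} = 0$)
$c{\left(-5 \right)} \left(\left(\left(-3\right) \left(-3\right) - 6\right) + H{\left(x \right)}\right) = - 5 \left(\left(\left(-3\right) \left(-3\right) - 6\right) + 0\right) = - 5 \left(\left(9 - 6\right) + 0\right) = - 5 \left(3 + 0\right) = \left(-5\right) 3 = -15$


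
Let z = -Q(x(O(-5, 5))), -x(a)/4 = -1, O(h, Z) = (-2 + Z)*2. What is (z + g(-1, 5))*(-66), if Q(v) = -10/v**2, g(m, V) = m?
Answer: 99/4 ≈ 24.750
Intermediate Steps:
O(h, Z) = -4 + 2*Z
x(a) = 4 (x(a) = -4*(-1) = 4)
Q(v) = -10/v**2
z = 5/8 (z = -(-10)/4**2 = -(-10)/16 = -1*(-5/8) = 5/8 ≈ 0.62500)
(z + g(-1, 5))*(-66) = (5/8 - 1)*(-66) = -3/8*(-66) = 99/4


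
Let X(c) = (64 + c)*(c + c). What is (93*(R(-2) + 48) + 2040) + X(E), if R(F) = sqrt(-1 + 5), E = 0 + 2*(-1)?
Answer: 6442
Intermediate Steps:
E = -2 (E = 0 - 2 = -2)
R(F) = 2 (R(F) = sqrt(4) = 2)
X(c) = 2*c*(64 + c) (X(c) = (64 + c)*(2*c) = 2*c*(64 + c))
(93*(R(-2) + 48) + 2040) + X(E) = (93*(2 + 48) + 2040) + 2*(-2)*(64 - 2) = (93*50 + 2040) + 2*(-2)*62 = (4650 + 2040) - 248 = 6690 - 248 = 6442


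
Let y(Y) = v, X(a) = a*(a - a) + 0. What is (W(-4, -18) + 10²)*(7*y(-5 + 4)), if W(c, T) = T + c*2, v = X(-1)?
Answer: 0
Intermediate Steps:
X(a) = 0 (X(a) = a*0 + 0 = 0 + 0 = 0)
v = 0
W(c, T) = T + 2*c
y(Y) = 0
(W(-4, -18) + 10²)*(7*y(-5 + 4)) = ((-18 + 2*(-4)) + 10²)*(7*0) = ((-18 - 8) + 100)*0 = (-26 + 100)*0 = 74*0 = 0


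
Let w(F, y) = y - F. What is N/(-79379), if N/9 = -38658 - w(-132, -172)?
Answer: 347562/79379 ≈ 4.3785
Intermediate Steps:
N = -347562 (N = 9*(-38658 - (-172 - 1*(-132))) = 9*(-38658 - (-172 + 132)) = 9*(-38658 - 1*(-40)) = 9*(-38658 + 40) = 9*(-38618) = -347562)
N/(-79379) = -347562/(-79379) = -347562*(-1/79379) = 347562/79379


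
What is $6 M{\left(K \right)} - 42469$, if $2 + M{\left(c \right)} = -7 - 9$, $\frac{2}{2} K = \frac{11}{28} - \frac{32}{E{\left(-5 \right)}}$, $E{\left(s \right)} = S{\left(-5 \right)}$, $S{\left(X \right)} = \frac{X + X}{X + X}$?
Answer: $-42577$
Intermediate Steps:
$S{\left(X \right)} = 1$ ($S{\left(X \right)} = \frac{2 X}{2 X} = 2 X \frac{1}{2 X} = 1$)
$E{\left(s \right)} = 1$
$K = - \frac{885}{28}$ ($K = \frac{11}{28} - \frac{32}{1} = 11 \cdot \frac{1}{28} - 32 = \frac{11}{28} - 32 = - \frac{885}{28} \approx -31.607$)
$M{\left(c \right)} = -18$ ($M{\left(c \right)} = -2 - 16 = -18$)
$6 M{\left(K \right)} - 42469 = 6 \left(-18\right) - 42469 = -108 - 42469 = -42577$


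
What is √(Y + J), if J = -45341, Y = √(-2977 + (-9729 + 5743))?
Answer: √(-45341 + I*√6963) ≈ 0.196 + 212.93*I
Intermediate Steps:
Y = I*√6963 (Y = √(-2977 - 3986) = √(-6963) = I*√6963 ≈ 83.445*I)
√(Y + J) = √(I*√6963 - 45341) = √(-45341 + I*√6963)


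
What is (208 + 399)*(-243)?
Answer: -147501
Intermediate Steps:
(208 + 399)*(-243) = 607*(-243) = -147501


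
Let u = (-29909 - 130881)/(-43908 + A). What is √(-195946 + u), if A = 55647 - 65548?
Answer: 2*I*√2894566623821/7687 ≈ 442.65*I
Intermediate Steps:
A = -9901
u = 22970/7687 (u = (-29909 - 130881)/(-43908 - 9901) = -160790/(-53809) = -160790*(-1/53809) = 22970/7687 ≈ 2.9882)
√(-195946 + u) = √(-195946 + 22970/7687) = √(-1506213932/7687) = 2*I*√2894566623821/7687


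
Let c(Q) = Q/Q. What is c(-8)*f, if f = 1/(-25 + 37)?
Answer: 1/12 ≈ 0.083333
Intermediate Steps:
c(Q) = 1
f = 1/12 ≈ 0.083333
c(-8)*f = 1*(1/12) = 1/12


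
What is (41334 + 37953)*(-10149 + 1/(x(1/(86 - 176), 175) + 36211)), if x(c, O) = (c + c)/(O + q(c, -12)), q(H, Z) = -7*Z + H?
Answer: -226395683121548876/281347399 ≈ -8.0468e+8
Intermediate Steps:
q(H, Z) = H - 7*Z
x(c, O) = 2*c/(84 + O + c) (x(c, O) = (c + c)/(O + (c - 7*(-12))) = (2*c)/(O + (c + 84)) = (2*c)/(O + (84 + c)) = (2*c)/(84 + O + c) = 2*c/(84 + O + c))
(41334 + 37953)*(-10149 + 1/(x(1/(86 - 176), 175) + 36211)) = (41334 + 37953)*(-10149 + 1/(2/((86 - 176)*(84 + 175 + 1/(86 - 176))) + 36211)) = 79287*(-10149 + 1/(2/(-90*(84 + 175 + 1/(-90))) + 36211)) = 79287*(-10149 + 1/(2*(-1/90)/(84 + 175 - 1/90) + 36211)) = 79287*(-10149 + 1/(2*(-1/90)/(23309/90) + 36211)) = 79287*(-10149 + 1/(2*(-1/90)*(90/23309) + 36211)) = 79287*(-10149 + 1/(-2/23309 + 36211)) = 79287*(-10149 + 1/(844042197/23309)) = 79287*(-10149 + 23309/844042197) = 79287*(-8566184234044/844042197) = -226395683121548876/281347399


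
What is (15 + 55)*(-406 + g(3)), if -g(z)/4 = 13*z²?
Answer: -61180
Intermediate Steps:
g(z) = -52*z²
(15 + 55)*(-406 + g(3)) = (15 + 55)*(-406 - 52*3²) = 70*(-406 - 52*9) = 70*(-406 - 468) = 70*(-874) = -61180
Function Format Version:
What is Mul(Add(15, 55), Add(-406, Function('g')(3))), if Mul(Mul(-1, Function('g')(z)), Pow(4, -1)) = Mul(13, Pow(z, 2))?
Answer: -61180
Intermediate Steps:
Function('g')(z) = Mul(-52, Pow(z, 2)) (Function('g')(z) = Mul(-4, Mul(13, Pow(z, 2))) = Mul(-52, Pow(z, 2)))
Mul(Add(15, 55), Add(-406, Function('g')(3))) = Mul(Add(15, 55), Add(-406, Mul(-52, Pow(3, 2)))) = Mul(70, Add(-406, Mul(-52, 9))) = Mul(70, Add(-406, -468)) = Mul(70, -874) = -61180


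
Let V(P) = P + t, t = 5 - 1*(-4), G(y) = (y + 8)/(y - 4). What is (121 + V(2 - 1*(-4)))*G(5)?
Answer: 1768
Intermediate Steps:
G(y) = (8 + y)/(-4 + y)
t = 9 (t = 5 + 4 = 9)
V(P) = 9 + P (V(P) = P + 9 = 9 + P)
(121 + V(2 - 1*(-4)))*G(5) = (121 + (9 + (2 - 1*(-4))))*((8 + 5)/(-4 + 5)) = (121 + (9 + (2 + 4)))*(13/1) = (121 + (9 + 6))*(1*13) = (121 + 15)*13 = 136*13 = 1768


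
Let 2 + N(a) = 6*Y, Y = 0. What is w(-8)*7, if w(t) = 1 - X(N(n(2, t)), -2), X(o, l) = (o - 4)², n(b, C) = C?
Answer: -245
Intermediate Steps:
N(a) = -2 (N(a) = -2 + 6*0 = -2 + 0 = -2)
X(o, l) = (-4 + o)²
w(t) = -35 (w(t) = 1 - (-4 - 2)² = 1 - 1*(-6)² = 1 - 1*36 = 1 - 36 = -35)
w(-8)*7 = -35*7 = -245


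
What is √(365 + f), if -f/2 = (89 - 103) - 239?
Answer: √871 ≈ 29.513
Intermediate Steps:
f = 506 (f = -2*((89 - 103) - 239) = -2*(-14 - 239) = -2*(-253) = 506)
√(365 + f) = √(365 + 506) = √871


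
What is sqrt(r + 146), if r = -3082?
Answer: 2*I*sqrt(734) ≈ 54.185*I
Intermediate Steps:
sqrt(r + 146) = sqrt(-3082 + 146) = sqrt(-2936) = 2*I*sqrt(734)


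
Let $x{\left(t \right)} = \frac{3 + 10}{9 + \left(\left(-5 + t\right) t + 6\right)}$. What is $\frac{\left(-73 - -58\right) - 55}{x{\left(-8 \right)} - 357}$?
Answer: $\frac{833}{4247} \approx 0.19614$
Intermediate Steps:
$x{\left(t \right)} = \frac{13}{15 + t \left(-5 + t\right)}$ ($x{\left(t \right)} = \frac{13}{9 + \left(t \left(-5 + t\right) + 6\right)} = \frac{13}{9 + \left(6 + t \left(-5 + t\right)\right)} = \frac{13}{15 + t \left(-5 + t\right)}$)
$\frac{\left(-73 - -58\right) - 55}{x{\left(-8 \right)} - 357} = \frac{\left(-73 - -58\right) - 55}{\frac{13}{15 + \left(-8\right)^{2} - -40} - 357} = \frac{\left(-73 + 58\right) - 55}{\frac{13}{15 + 64 + 40} - 357} = \frac{-15 - 55}{\frac{13}{119} - 357} = - \frac{70}{13 \cdot \frac{1}{119} - 357} = - \frac{70}{\frac{13}{119} - 357} = - \frac{70}{- \frac{42470}{119}} = \left(-70\right) \left(- \frac{119}{42470}\right) = \frac{833}{4247}$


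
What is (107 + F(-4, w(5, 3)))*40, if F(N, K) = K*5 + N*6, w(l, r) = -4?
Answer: 2520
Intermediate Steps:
F(N, K) = 5*K + 6*N
(107 + F(-4, w(5, 3)))*40 = (107 + (5*(-4) + 6*(-4)))*40 = (107 + (-20 - 24))*40 = (107 - 44)*40 = 63*40 = 2520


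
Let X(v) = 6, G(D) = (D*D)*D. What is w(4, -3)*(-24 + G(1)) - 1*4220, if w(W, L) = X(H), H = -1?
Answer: -4358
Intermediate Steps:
G(D) = D³ (G(D) = D²*D = D³)
w(W, L) = 6
w(4, -3)*(-24 + G(1)) - 1*4220 = 6*(-24 + 1³) - 1*4220 = 6*(-24 + 1) - 4220 = 6*(-23) - 4220 = -138 - 4220 = -4358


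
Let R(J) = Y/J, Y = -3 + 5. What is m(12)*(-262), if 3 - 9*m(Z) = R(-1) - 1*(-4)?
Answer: -262/9 ≈ -29.111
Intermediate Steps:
Y = 2
R(J) = 2/J
m(Z) = ⅑ (m(Z) = ⅓ - (2/(-1) - 1*(-4))/9 = ⅓ - (2*(-1) + 4)/9 = ⅓ - (-2 + 4)/9 = ⅓ - ⅑*2 = ⅓ - 2/9 = ⅑)
m(12)*(-262) = (⅑)*(-262) = -262/9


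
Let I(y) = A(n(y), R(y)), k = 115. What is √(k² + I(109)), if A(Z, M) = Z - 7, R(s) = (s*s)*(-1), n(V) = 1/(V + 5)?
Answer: √171781242/114 ≈ 114.97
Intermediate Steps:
n(V) = 1/(5 + V)
R(s) = -s² (R(s) = s²*(-1) = -s²)
A(Z, M) = -7 + Z
I(y) = -7 + 1/(5 + y)
√(k² + I(109)) = √(115² + (-34 - 7*109)/(5 + 109)) = √(13225 + (-34 - 763)/114) = √(13225 + (1/114)*(-797)) = √(13225 - 797/114) = √(1506853/114) = √171781242/114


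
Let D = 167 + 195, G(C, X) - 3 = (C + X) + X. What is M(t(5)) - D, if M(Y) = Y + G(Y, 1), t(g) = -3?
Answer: -363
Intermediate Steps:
G(C, X) = 3 + C + 2*X (G(C, X) = 3 + ((C + X) + X) = 3 + (C + 2*X) = 3 + C + 2*X)
D = 362
M(Y) = 5 + 2*Y (M(Y) = Y + (3 + Y + 2*1) = Y + (3 + Y + 2) = Y + (5 + Y) = 5 + 2*Y)
M(t(5)) - D = (5 + 2*(-3)) - 1*362 = (5 - 6) - 362 = -1 - 362 = -363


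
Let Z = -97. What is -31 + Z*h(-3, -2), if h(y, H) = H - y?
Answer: -128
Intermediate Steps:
-31 + Z*h(-3, -2) = -31 - 97*(-2 - 1*(-3)) = -31 - 97*(-2 + 3) = -31 - 97*1 = -31 - 97 = -128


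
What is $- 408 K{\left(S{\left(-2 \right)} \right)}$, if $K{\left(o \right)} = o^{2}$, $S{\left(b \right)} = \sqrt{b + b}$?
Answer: $1632$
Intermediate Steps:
$S{\left(b \right)} = \sqrt{2} \sqrt{b}$ ($S{\left(b \right)} = \sqrt{2 b} = \sqrt{2} \sqrt{b}$)
$- 408 K{\left(S{\left(-2 \right)} \right)} = - 408 \left(\sqrt{2} \sqrt{-2}\right)^{2} = - 408 \left(\sqrt{2} i \sqrt{2}\right)^{2} = - 408 \left(2 i\right)^{2} = \left(-408\right) \left(-4\right) = 1632$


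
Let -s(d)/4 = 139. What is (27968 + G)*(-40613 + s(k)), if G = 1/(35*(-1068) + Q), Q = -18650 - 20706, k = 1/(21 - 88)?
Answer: -88354950090543/76736 ≈ -1.1514e+9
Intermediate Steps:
k = -1/67 (k = 1/(-67) = -1/67 ≈ -0.014925)
s(d) = -556 (s(d) = -4*139 = -556)
Q = -39356
G = -1/76736 (G = 1/(35*(-1068) - 39356) = 1/(-37380 - 39356) = 1/(-76736) = -1/76736 ≈ -1.3032e-5)
(27968 + G)*(-40613 + s(k)) = (27968 - 1/76736)*(-40613 - 556) = (2146152447/76736)*(-41169) = -88354950090543/76736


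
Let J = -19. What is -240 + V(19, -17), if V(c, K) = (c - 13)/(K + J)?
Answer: -1441/6 ≈ -240.17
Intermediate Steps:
V(c, K) = (-13 + c)/(-19 + K) (V(c, K) = (c - 13)/(K - 19) = (-13 + c)/(-19 + K))
-240 + V(19, -17) = -240 + (-13 + 19)/(-19 - 17) = -240 + 6/(-36) = -240 - 1/36*6 = -240 - ⅙ = -1441/6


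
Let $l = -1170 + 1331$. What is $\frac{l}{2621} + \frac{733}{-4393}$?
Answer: $- \frac{1213920}{11514053} \approx -0.10543$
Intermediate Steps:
$l = 161$
$\frac{l}{2621} + \frac{733}{-4393} = \frac{161}{2621} + \frac{733}{-4393} = 161 \cdot \frac{1}{2621} + 733 \left(- \frac{1}{4393}\right) = \frac{161}{2621} - \frac{733}{4393} = - \frac{1213920}{11514053}$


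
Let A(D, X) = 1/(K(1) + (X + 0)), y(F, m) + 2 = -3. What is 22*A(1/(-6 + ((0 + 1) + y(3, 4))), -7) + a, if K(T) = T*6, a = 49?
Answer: 27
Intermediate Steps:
y(F, m) = -5 (y(F, m) = -2 - 3 = -5)
K(T) = 6*T
A(D, X) = 1/(6 + X) (A(D, X) = 1/(6*1 + (X + 0)) = 1/(6 + X))
22*A(1/(-6 + ((0 + 1) + y(3, 4))), -7) + a = 22/(6 - 7) + 49 = 22/(-1) + 49 = 22*(-1) + 49 = -22 + 49 = 27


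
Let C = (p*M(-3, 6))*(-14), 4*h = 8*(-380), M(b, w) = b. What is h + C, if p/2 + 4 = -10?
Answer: -1936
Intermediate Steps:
p = -28 (p = -8 + 2*(-10) = -8 - 20 = -28)
h = -760 (h = (8*(-380))/4 = (¼)*(-3040) = -760)
C = -1176 (C = -28*(-3)*(-14) = 84*(-14) = -1176)
h + C = -760 - 1176 = -1936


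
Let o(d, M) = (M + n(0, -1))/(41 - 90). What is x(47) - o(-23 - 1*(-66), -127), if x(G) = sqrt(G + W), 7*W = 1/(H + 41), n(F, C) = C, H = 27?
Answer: -128/49 + sqrt(2662387)/238 ≈ 4.2436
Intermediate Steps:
W = 1/476 (W = 1/(7*(27 + 41)) = (1/7)/68 = (1/7)*(1/68) = 1/476 ≈ 0.0021008)
x(G) = sqrt(1/476 + G) (x(G) = sqrt(G + 1/476) = sqrt(1/476 + G))
o(d, M) = 1/49 - M/49 (o(d, M) = (M - 1)/(41 - 90) = (-1 + M)/(-49) = (-1 + M)*(-1/49) = 1/49 - M/49)
x(47) - o(-23 - 1*(-66), -127) = sqrt(119 + 56644*47)/238 - (1/49 - 1/49*(-127)) = sqrt(119 + 2662268)/238 - (1/49 + 127/49) = sqrt(2662387)/238 - 1*128/49 = sqrt(2662387)/238 - 128/49 = -128/49 + sqrt(2662387)/238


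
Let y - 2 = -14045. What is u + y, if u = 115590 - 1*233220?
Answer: -131673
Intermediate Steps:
u = -117630 (u = 115590 - 233220 = -117630)
y = -14043 (y = 2 - 14045 = -14043)
u + y = -117630 - 14043 = -131673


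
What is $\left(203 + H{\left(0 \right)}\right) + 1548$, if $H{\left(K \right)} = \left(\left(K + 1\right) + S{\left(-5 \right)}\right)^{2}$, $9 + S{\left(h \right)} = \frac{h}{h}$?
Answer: $1800$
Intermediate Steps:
$S{\left(h \right)} = -8$ ($S{\left(h \right)} = -9 + \frac{h}{h} = -9 + 1 = -8$)
$H{\left(K \right)} = \left(-7 + K\right)^{2}$ ($H{\left(K \right)} = \left(\left(K + 1\right) - 8\right)^{2} = \left(\left(1 + K\right) - 8\right)^{2} = \left(-7 + K\right)^{2}$)
$\left(203 + H{\left(0 \right)}\right) + 1548 = \left(203 + \left(-7 + 0\right)^{2}\right) + 1548 = \left(203 + \left(-7\right)^{2}\right) + 1548 = \left(203 + 49\right) + 1548 = 252 + 1548 = 1800$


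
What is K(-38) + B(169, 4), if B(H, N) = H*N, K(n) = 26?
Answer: 702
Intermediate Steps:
K(-38) + B(169, 4) = 26 + 169*4 = 26 + 676 = 702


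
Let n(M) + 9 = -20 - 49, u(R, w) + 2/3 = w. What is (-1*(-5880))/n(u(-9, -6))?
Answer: -980/13 ≈ -75.385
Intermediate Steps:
u(R, w) = -⅔ + w
n(M) = -78 (n(M) = -9 + (-20 - 49) = -9 - 69 = -78)
(-1*(-5880))/n(u(-9, -6)) = -1*(-5880)/(-78) = 5880*(-1/78) = -980/13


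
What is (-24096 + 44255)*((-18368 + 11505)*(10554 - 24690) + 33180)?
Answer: 1956401679132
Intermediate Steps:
(-24096 + 44255)*((-18368 + 11505)*(10554 - 24690) + 33180) = 20159*(-6863*(-14136) + 33180) = 20159*(97015368 + 33180) = 20159*97048548 = 1956401679132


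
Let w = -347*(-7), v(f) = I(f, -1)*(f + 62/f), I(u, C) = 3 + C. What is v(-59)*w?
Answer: -17211894/59 ≈ -2.9173e+5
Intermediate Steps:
v(f) = 2*f + 124/f (v(f) = (3 - 1)*(f + 62/f) = 2*(f + 62/f) = 2*f + 124/f)
w = 2429
v(-59)*w = (2*(-59) + 124/(-59))*2429 = (-118 + 124*(-1/59))*2429 = (-118 - 124/59)*2429 = -7086/59*2429 = -17211894/59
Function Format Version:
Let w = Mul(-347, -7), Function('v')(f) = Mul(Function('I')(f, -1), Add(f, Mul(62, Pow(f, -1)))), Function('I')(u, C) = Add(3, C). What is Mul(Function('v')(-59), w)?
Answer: Rational(-17211894, 59) ≈ -2.9173e+5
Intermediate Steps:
Function('v')(f) = Add(Mul(2, f), Mul(124, Pow(f, -1))) (Function('v')(f) = Mul(Add(3, -1), Add(f, Mul(62, Pow(f, -1)))) = Mul(2, Add(f, Mul(62, Pow(f, -1)))) = Add(Mul(2, f), Mul(124, Pow(f, -1))))
w = 2429
Mul(Function('v')(-59), w) = Mul(Add(Mul(2, -59), Mul(124, Pow(-59, -1))), 2429) = Mul(Add(-118, Mul(124, Rational(-1, 59))), 2429) = Mul(Add(-118, Rational(-124, 59)), 2429) = Mul(Rational(-7086, 59), 2429) = Rational(-17211894, 59)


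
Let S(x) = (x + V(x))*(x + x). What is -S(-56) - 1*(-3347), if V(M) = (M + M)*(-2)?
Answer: 22163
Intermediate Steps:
V(M) = -4*M (V(M) = (2*M)*(-2) = -4*M)
S(x) = -6*x² (S(x) = (x - 4*x)*(x + x) = (-3*x)*(2*x) = -6*x²)
-S(-56) - 1*(-3347) = -(-6)*(-56)² - 1*(-3347) = -(-6)*3136 + 3347 = -1*(-18816) + 3347 = 18816 + 3347 = 22163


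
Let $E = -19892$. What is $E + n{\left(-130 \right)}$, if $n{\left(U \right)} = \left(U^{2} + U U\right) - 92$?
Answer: $13816$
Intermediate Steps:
$n{\left(U \right)} = -92 + 2 U^{2}$ ($n{\left(U \right)} = \left(U^{2} + U^{2}\right) - 92 = 2 U^{2} - 92 = -92 + 2 U^{2}$)
$E + n{\left(-130 \right)} = -19892 - \left(92 - 2 \left(-130\right)^{2}\right) = -19892 + \left(-92 + 2 \cdot 16900\right) = -19892 + \left(-92 + 33800\right) = -19892 + 33708 = 13816$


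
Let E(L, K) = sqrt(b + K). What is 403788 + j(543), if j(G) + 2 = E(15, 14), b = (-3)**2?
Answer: 403786 + sqrt(23) ≈ 4.0379e+5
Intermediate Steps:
b = 9
E(L, K) = sqrt(9 + K)
j(G) = -2 + sqrt(23) (j(G) = -2 + sqrt(9 + 14) = -2 + sqrt(23))
403788 + j(543) = 403788 + (-2 + sqrt(23)) = 403786 + sqrt(23)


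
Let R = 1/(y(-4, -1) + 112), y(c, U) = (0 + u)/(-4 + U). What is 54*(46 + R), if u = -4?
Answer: 233541/94 ≈ 2484.5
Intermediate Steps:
y(c, U) = -4/(-4 + U) (y(c, U) = (0 - 4)/(-4 + U) = -4/(-4 + U))
R = 5/564 (R = 1/(-4/(-4 - 1) + 112) = 1/(-4/(-5) + 112) = 1/(-4*(-⅕) + 112) = 1/(⅘ + 112) = 1/(564/5) = 5/564 ≈ 0.0088653)
54*(46 + R) = 54*(46 + 5/564) = 54*(25949/564) = 233541/94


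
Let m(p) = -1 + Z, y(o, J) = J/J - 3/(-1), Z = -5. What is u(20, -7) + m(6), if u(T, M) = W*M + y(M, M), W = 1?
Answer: -9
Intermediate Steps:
y(o, J) = 4 (y(o, J) = 1 - 3*(-1) = 1 + 3 = 4)
m(p) = -6 (m(p) = -1 - 5 = -6)
u(T, M) = 4 + M (u(T, M) = 1*M + 4 = M + 4 = 4 + M)
u(20, -7) + m(6) = (4 - 7) - 6 = -3 - 6 = -9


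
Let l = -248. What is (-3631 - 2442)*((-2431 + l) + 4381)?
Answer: -10336246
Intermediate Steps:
(-3631 - 2442)*((-2431 + l) + 4381) = (-3631 - 2442)*((-2431 - 248) + 4381) = -6073*(-2679 + 4381) = -6073*1702 = -10336246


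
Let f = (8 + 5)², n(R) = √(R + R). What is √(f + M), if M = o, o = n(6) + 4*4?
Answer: √(185 + 2*√3) ≈ 13.728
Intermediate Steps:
n(R) = √2*√R (n(R) = √(2*R) = √2*√R)
f = 169 (f = 13² = 169)
o = 16 + 2*√3 (o = √2*√6 + 4*4 = 2*√3 + 16 = 16 + 2*√3 ≈ 19.464)
M = 16 + 2*√3 ≈ 19.464
√(f + M) = √(169 + (16 + 2*√3)) = √(185 + 2*√3)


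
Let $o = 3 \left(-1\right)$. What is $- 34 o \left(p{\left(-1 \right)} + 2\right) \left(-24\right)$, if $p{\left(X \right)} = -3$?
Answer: $2448$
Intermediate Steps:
$o = -3$
$- 34 o \left(p{\left(-1 \right)} + 2\right) \left(-24\right) = - 34 \left(- 3 \left(-3 + 2\right)\right) \left(-24\right) = - 34 \left(\left(-3\right) \left(-1\right)\right) \left(-24\right) = \left(-34\right) 3 \left(-24\right) = \left(-102\right) \left(-24\right) = 2448$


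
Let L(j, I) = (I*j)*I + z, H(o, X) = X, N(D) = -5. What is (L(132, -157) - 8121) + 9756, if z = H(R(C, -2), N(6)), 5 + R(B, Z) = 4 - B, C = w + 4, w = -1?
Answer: 3255298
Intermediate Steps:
C = 3 (C = -1 + 4 = 3)
R(B, Z) = -1 - B (R(B, Z) = -5 + (4 - B) = -1 - B)
z = -5
L(j, I) = -5 + j*I² (L(j, I) = (I*j)*I - 5 = j*I² - 5 = -5 + j*I²)
(L(132, -157) - 8121) + 9756 = ((-5 + 132*(-157)²) - 8121) + 9756 = ((-5 + 132*24649) - 8121) + 9756 = ((-5 + 3253668) - 8121) + 9756 = (3253663 - 8121) + 9756 = 3245542 + 9756 = 3255298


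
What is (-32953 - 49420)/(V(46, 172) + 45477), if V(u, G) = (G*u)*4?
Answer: -82373/77125 ≈ -1.0680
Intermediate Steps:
V(u, G) = 4*G*u
(-32953 - 49420)/(V(46, 172) + 45477) = (-32953 - 49420)/(4*172*46 + 45477) = -82373/(31648 + 45477) = -82373/77125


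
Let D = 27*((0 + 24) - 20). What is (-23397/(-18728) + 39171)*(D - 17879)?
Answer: -13037123434335/18728 ≈ -6.9613e+8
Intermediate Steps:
D = 108 (D = 27*(24 - 20) = 27*4 = 108)
(-23397/(-18728) + 39171)*(D - 17879) = (-23397/(-18728) + 39171)*(108 - 17879) = (-23397*(-1/18728) + 39171)*(-17771) = (23397/18728 + 39171)*(-17771) = (733617885/18728)*(-17771) = -13037123434335/18728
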